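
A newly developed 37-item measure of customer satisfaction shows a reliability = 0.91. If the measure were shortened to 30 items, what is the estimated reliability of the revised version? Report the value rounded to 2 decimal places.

0.89

The new length is 30/37 = 0.8108 times the old.
By Spearman-Brown, r_new = n r / (1 + (n − 1) r).
r_new = 0.8108·0.91 / [1 + (0.8108 − 1)·0.91]
     = 0.7378 / 0.8278 = 0.8913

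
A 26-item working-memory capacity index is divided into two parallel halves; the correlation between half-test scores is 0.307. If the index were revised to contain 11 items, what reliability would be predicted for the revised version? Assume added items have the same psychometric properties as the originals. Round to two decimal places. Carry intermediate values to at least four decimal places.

0.27

First correct the split-half correlation to full-test reliability: r_full = 2 × 0.307 / (1 + 0.307) ≈ 0.4698
Then adjust to 11 items: n = 11/26 = 0.4231
r_new = n·r_full / (1 + (n − 1)·r_full) = 0.1988 / 0.7290 ≈ 0.2727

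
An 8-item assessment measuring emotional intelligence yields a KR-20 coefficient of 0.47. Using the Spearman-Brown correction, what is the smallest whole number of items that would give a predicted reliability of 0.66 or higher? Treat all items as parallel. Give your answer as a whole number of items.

Invert Spearman-Brown to solve for n:
n = r*(1 − r) / [ r (1 − r*) ]
n = 0.66 × (1 − 0.47) / [ 0.47 × (1 − 0.66) ]
  = 0.3498 / 0.1598 = 2.1890
So the test needs 2.1890 × 8 ≈ 17.51 items; rounding up, 18.

18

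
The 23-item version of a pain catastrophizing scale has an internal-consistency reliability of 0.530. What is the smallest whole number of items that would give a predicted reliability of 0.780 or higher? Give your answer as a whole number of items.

n = 0.780 × (1 − 0.530) / [ 0.530 × (1 − 0.780) ]
  = 0.366600 / 0.116600 = 3.1441
Items needed = n × 23 = 3.1441 × 23 ≈ 72.31 → round up to 73

73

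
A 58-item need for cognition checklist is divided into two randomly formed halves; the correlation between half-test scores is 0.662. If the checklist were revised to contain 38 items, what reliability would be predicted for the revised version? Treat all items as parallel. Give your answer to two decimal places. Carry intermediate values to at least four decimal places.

Spearman-Brown correction (n = 2): r_full = 2·0.662/(1 + 0.662) = 0.7966
Then adjust to 38 items: n = 38/58 = 0.6552
r_new = n·r_full / (1 + (n − 1)·r_full) = 0.5219 / 0.7253 ≈ 0.7196

0.72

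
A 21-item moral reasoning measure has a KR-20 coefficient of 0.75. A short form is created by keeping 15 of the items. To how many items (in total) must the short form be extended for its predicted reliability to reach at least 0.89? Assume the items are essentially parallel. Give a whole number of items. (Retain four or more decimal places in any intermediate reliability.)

First, r for the 15-item form: n = 15/21 = 0.7143, so r_15 = 0.7143·0.75/(1 + (0.7143 − 1)·0.75) = 0.6818
Then solve for n' with r_old = 0.6818, r_target = 0.89: n' = 0.89(1 − 0.6818)/[0.6818(1 − 0.89)] = 3.7761
Total items = 3.7761 × 15 = 56.64, rounded up to 57.

57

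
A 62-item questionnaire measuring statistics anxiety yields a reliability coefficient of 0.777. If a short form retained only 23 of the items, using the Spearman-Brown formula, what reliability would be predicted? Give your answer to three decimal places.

0.564

n = 23/62 = 0.371
Spearman-Brown: r_new = n·r / (1 + (n − 1)·r)
r_new = (0.371 × 0.777) / (1 + (0.371 − 1) × 0.777)
r_new = 0.2883 / 0.5113 ≈ 0.5639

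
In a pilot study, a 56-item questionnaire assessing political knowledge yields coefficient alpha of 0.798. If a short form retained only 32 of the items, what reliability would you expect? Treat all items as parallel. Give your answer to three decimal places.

0.693

n = 32/56 = 0.5714
r_new = (0.5714 × 0.798) / (1 + (0.5714 − 1) × 0.798)
     = 0.4560 / 0.6580 = 0.6930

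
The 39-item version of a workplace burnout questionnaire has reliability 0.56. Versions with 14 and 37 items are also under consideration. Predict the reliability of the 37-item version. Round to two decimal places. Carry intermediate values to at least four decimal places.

The 14-item form is not needed; work directly from the 39-item form with n = 37/39 = 0.9487.
r_{37} = n·r / (1 + (n − 1)·r) = 0.5313 / 0.9713 ≈ 0.5470

0.55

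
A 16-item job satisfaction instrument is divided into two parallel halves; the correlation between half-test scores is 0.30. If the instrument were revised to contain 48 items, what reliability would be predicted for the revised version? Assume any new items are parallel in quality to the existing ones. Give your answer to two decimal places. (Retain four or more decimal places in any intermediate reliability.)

0.72

Full-test reliability from the split-half r: r_full = 2(0.30)/(1 + 0.30) = 0.4615
Length factor from 16 to 48 items: n = 48/16 = 3.0000
r_new = n·r_full / (1 + (n − 1)·r_full) = 1.3845 / 1.9230 ≈ 0.7200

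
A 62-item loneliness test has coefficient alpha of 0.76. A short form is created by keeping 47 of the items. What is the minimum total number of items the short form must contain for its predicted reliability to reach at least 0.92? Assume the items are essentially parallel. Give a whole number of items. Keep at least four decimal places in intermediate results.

226

Short-form reliability: n = 47/62 = 0.7581; r_47 = n·r/(1+(n−1)r) ≈ 0.7059
Length factor from the short form to reach 0.92: n' = 0.92(1 − 0.7059) / [0.7059(1 − 0.92)] ≈ 4.7913
Items = 4.7913 × 47 ≈ 225.19 → 226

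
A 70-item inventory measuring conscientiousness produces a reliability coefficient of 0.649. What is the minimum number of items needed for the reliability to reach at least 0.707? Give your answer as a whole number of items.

n = [0.707 × 0.351] / [0.649 × 0.293]
  = 0.248157 / 0.190157 = 1.3050
1.3050 × 70 = 91.35 → 92 items

92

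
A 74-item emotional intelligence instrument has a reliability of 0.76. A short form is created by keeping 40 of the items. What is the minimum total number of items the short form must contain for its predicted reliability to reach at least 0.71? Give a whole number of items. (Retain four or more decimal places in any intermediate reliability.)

58

First, r for the 40-item form: n = 40/74 = 0.5405, so r_40 = 0.5405·0.76/(1 + (0.5405 − 1)·0.76) = 0.6312
Then solve for n' with r_old = 0.6312, r_target = 0.71: n' = 0.71(1 − 0.6312)/[0.6312(1 − 0.71)] = 1.4305
Items = 1.4305 × 40 ≈ 57.22 → 58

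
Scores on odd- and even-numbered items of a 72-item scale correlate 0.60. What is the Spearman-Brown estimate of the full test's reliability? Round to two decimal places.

The full test is twice the length of either half (n = 2).
r_full = 2(0.60) / (1 + 0.60)
r_full = 1.2000 / 1.6000 ≈ 0.7500

0.75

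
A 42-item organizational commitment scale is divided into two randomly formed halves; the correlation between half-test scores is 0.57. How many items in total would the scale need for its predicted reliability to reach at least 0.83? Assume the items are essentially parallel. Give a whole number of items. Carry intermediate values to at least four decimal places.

78

Corrected full-test reliability: r_full = 2 × 0.57 / (1 + 0.57) ≈ 0.7261
n = r_tgt(1 − r_full) / [r_full(1 − r_tgt)] = 0.83 × 0.2739 / (0.7261 × 0.17) ≈ 1.8417
Items = 1.8417 × 42 ≈ 77.35 → 78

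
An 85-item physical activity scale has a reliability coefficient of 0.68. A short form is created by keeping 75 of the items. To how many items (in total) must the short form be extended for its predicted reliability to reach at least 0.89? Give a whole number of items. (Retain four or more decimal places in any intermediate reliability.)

324

Short-form reliability: n = 75/85 = 0.8824; r_75 = n·r/(1+(n−1)r) ≈ 0.6522
Then solve for n' with r_old = 0.6522, r_target = 0.89: n' = 0.89(1 − 0.6522)/[0.6522(1 − 0.89)] = 4.3147
Total items = 4.3147 × 75 = 323.60, rounded up to 324.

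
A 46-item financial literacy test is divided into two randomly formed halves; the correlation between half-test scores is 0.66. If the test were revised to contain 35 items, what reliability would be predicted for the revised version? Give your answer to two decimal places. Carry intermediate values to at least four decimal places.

Full-test reliability from the split-half r: r_full = 2(0.66)/(1 + 0.66) = 0.7952
Length factor from 46 to 35 items: n = 35/46 = 0.7609
r_new = n·r_full / (1 + (n − 1)·r_full) = 0.6051 / 0.8099 ≈ 0.7471

0.75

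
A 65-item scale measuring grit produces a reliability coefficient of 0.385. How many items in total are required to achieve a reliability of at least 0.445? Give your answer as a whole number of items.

n = 0.445 × (1 − 0.385) / [ 0.385 × (1 − 0.445) ]
n = 0.273675 / 0.213675 ≈ 1.2808
So the test needs 1.2808 × 65 ≈ 83.25 items; rounding up, 84.

84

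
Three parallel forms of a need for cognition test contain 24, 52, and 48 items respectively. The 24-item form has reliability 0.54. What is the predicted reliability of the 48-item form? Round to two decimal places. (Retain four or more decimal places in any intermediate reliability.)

Only the ratio of lengths matters: n = 48/24 = 2.0000
r_{48} = n·r / (1 + (n − 1)·r) = 1.0800 / 1.5400 ≈ 0.7013

0.70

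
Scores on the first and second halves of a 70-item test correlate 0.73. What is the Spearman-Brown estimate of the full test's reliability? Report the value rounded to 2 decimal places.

0.84

Each half is half the length of the full test, so the full test is n = 2 times a half.
r_full = 2r_hh / (1 + r_hh) = 2 × 0.73 / (1 + 0.73)
r_full = 1.4600 / 1.7300 ≈ 0.8439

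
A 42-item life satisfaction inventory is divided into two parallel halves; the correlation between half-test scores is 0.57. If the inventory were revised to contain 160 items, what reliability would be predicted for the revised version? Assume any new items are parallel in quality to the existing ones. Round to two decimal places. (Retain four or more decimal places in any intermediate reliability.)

0.91

Spearman-Brown correction (n = 2): r_full = 2·0.57/(1 + 0.57) = 0.7261
Then adjust to 160 items: n = 160/42 = 3.8095
r_new = n·r_full / (1 + (n − 1)·r_full) = 2.7661 / 3.0400 ≈ 0.9099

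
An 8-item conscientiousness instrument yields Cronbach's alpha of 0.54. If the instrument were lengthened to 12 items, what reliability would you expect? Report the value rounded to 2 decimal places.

Length ratio n = 12/8 = 1.5
Spearman-Brown: r_new = n·r / (1 + (n − 1)·r)
r_new = 1.5·0.54 / [1 + (1.5 − 1)·0.54]
r_new = 0.8100 / 1.2700 ≈ 0.6378

0.64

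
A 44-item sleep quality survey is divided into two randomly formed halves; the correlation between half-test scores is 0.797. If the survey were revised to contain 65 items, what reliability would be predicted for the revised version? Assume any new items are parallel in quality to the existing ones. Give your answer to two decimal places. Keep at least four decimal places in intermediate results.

0.92

Spearman-Brown correction (n = 2): r_full = 2·0.797/(1 + 0.797) = 0.8870
Then adjust to 65 items: n = 65/44 = 1.4773
r_new = n·r_full / (1 + (n − 1)·r_full) = 1.3104 / 1.4234 ≈ 0.9206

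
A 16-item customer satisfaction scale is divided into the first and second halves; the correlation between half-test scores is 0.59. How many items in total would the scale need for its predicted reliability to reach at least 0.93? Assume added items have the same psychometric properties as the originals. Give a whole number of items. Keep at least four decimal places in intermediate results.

74

r_full = 2(0.59)/(1 + 0.59) = 0.7421
Solve Spearman-Brown for n: n = 0.93(1 − 0.7421) / [0.7421(1 − 0.93)] = 4.6171
Required items = 4.6171 × 16 = 73.87, so 74 items.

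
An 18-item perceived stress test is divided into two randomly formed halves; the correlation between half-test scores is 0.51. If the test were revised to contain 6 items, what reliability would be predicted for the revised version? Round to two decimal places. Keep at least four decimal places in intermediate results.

0.41

Spearman-Brown correction (n = 2): r_full = 2·0.51/(1 + 0.51) = 0.6755
Length factor from 18 to 6 items: n = 6/18 = 0.3333
r_new = n·r_full / (1 + (n − 1)·r_full) = 0.2251 / 0.5496 ≈ 0.4096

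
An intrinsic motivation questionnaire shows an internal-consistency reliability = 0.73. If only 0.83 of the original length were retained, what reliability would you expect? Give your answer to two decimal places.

r_new = 0.83·0.73 / [1 + (0.83 − 1)·0.73]
     = 0.6059 / 0.8759 = 0.6917

0.69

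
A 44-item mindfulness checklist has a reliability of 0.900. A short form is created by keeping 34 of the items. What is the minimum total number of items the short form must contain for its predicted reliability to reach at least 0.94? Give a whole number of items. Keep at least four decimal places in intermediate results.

Short-form reliability: n = 34/44 = 0.7727; r_34 = n·r/(1+(n−1)r) ≈ 0.8743
Length factor from the short form to reach 0.94: n' = 0.94(1 − 0.8743) / [0.8743(1 − 0.94)] ≈ 2.2524
Total items = 2.2524 × 34 = 76.58, rounded up to 77.

77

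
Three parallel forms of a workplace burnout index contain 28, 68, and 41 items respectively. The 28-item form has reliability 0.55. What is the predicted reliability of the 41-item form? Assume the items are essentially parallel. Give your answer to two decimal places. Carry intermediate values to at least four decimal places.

0.64

Only the ratio of lengths matters: n = 41/28 = 1.4643
r_{41} = n·r / (1 + (n − 1)·r) = 0.8054 / 1.2554 ≈ 0.6415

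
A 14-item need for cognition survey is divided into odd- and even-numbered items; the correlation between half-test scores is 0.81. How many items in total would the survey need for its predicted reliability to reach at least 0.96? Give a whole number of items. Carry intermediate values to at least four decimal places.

r_full = 2(0.81)/(1 + 0.81) = 0.8950
Solve Spearman-Brown for n: n = 0.96(1 − 0.8950) / [0.8950(1 − 0.96)] = 2.8156
Items = 2.8156 × 14 ≈ 39.42 → 40

40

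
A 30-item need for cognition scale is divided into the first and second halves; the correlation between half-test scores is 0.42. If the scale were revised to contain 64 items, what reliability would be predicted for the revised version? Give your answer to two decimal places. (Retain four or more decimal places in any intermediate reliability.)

Spearman-Brown correction (n = 2): r_full = 2·0.42/(1 + 0.42) = 0.5915
Length factor from 30 to 64 items: n = 64/30 = 2.1333
r_new = n·r_full / (1 + (n − 1)·r_full) = 1.2618 / 1.6703 ≈ 0.7554

0.76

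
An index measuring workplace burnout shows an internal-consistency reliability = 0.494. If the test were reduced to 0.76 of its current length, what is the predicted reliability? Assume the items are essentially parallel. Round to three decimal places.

0.426

r_new = 0.76·0.494 / [1 + (0.76 − 1)·0.494]
r_new = 0.3754 / 0.8814 ≈ 0.4259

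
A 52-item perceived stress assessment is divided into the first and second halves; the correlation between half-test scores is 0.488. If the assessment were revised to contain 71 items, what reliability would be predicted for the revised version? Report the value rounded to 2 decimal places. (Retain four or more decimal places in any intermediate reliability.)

0.72

Full-test reliability from the split-half r: r_full = 2(0.488)/(1 + 0.488) = 0.6559
Then adjust to 71 items: n = 71/52 = 1.3654
r_new = n·r_full / (1 + (n − 1)·r_full) = 0.8956 / 1.2397 ≈ 0.7224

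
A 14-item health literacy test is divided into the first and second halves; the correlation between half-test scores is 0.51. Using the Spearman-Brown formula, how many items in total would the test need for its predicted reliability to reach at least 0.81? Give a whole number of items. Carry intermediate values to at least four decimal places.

29

Corrected full-test reliability: r_full = 2 × 0.51 / (1 + 0.51) ≈ 0.6755
Solve Spearman-Brown for n: n = 0.81(1 − 0.6755) / [0.6755(1 − 0.81)] = 2.0480
Items = 2.0480 × 14 ≈ 28.67 → 29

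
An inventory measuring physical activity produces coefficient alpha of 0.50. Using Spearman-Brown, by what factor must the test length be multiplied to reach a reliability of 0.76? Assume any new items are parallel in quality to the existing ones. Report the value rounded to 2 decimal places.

Spearman-Brown solved for the length factor n:
n = r*(1 − r) / [ r (1 − r*) ]
n = [0.76 × 0.50] / [0.50 × 0.24]
  = 0.3800 / 0.1200 = 3.1667

3.17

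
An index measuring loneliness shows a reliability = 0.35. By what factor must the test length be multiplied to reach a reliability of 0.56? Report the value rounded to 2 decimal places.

Invert Spearman-Brown to solve for n:
n = r*(1 − r) / [ r (1 − r*) ]
n = [0.56 × 0.65] / [0.35 × 0.44]
  = 0.3640 / 0.1540 = 2.3636

2.36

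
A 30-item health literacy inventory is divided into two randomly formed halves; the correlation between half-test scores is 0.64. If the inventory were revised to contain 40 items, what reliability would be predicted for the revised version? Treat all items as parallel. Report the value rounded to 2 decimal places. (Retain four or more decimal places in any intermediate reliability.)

First correct the split-half correlation to full-test reliability: r_full = 2 × 0.64 / (1 + 0.64) ≈ 0.7805
Then adjust to 40 items: n = 40/30 = 1.3333
r_new = n·r_full / (1 + (n − 1)·r_full) = 1.0406 / 1.2601 ≈ 0.8258

0.83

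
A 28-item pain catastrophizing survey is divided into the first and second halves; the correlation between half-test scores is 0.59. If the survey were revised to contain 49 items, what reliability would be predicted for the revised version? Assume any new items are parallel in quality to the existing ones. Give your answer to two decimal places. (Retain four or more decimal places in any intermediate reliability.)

0.83

Full-test reliability from the split-half r: r_full = 2(0.59)/(1 + 0.59) = 0.7421
Then adjust to 49 items: n = 49/28 = 1.7500
r_new = n·r_full / (1 + (n − 1)·r_full) = 1.2987 / 1.5566 ≈ 0.8343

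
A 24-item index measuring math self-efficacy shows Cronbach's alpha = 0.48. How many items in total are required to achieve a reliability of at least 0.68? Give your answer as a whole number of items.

Invert Spearman-Brown to solve for n:
n = r_target (1 − r_old) / [ r_old (1 − r_target) ]
n = 0.68 × (1 − 0.48) / [ 0.48 × (1 − 0.68) ]
  = 0.3536 / 0.1536 = 2.3021
2.3021 × 24 = 55.25 → 56 items

56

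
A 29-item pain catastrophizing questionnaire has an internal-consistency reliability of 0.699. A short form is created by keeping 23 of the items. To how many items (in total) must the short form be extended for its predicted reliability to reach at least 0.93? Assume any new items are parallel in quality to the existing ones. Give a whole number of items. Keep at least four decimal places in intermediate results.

First, r for the 23-item form: n = 23/29 = 0.7931, so r_23 = 0.7931·0.699/(1 + (0.7931 − 1)·0.699) = 0.6481
Length factor from the short form to reach 0.93: n' = 0.93(1 − 0.6481) / [0.6481(1 − 0.93)] ≈ 7.2138
Items = 7.2138 × 23 ≈ 165.92 → 166

166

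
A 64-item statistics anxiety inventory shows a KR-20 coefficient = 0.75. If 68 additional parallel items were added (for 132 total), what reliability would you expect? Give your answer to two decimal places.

n = 132/64 = 2.0625
Spearman-Brown: r_new = n·r / (1 + (n − 1)·r)
r_new = (2.0625 × 0.75) / (1 + (2.0625 − 1) × 0.75)
r_new = 1.5469 / 1.7969 ≈ 0.8609

0.86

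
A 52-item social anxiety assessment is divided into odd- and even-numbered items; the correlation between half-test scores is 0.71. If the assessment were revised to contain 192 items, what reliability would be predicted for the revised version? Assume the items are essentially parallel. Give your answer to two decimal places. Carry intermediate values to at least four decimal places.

First correct the split-half correlation to full-test reliability: r_full = 2 × 0.71 / (1 + 0.71) ≈ 0.8304
Then adjust to 192 items: n = 192/52 = 3.6923
r_new = n·r_full / (1 + (n − 1)·r_full) = 3.0661 / 3.2357 ≈ 0.9476

0.95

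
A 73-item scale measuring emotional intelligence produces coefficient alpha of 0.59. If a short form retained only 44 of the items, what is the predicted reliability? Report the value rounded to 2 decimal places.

n = 44/73 = 0.6027
By Spearman-Brown, r_new = n r / (1 + (n − 1) r).
r_new = 0.6027·0.59 / [1 + (0.6027 − 1)·0.59]
     = 0.3556 / 0.7656 = 0.4645

0.46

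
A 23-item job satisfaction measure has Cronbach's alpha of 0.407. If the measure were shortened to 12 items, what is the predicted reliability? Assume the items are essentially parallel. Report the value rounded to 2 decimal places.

0.26

Length ratio n = 12/23 = 0.5217
r_new = 0.5217·0.407 / [1 + (0.5217 − 1)·0.407]
     = 0.2123 / 0.8053 = 0.2636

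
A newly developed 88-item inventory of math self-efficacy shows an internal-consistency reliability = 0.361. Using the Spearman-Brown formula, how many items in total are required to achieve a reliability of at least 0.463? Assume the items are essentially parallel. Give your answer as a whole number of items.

n = 0.463(1 − 0.361) / [0.361(1 − 0.463)]
  = 0.295857 / 0.193857 = 1.5262
So the test needs 1.5262 × 88 ≈ 134.31 items; rounding up, 135.

135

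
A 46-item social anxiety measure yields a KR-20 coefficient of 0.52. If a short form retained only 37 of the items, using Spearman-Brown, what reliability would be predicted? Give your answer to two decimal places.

0.47

The new length is 37/46 = 0.8043 times the old.
r_new = 0.8043·0.52 / [1 + (0.8043 − 1)·0.52]
     = 0.4182 / 0.8982 = 0.4656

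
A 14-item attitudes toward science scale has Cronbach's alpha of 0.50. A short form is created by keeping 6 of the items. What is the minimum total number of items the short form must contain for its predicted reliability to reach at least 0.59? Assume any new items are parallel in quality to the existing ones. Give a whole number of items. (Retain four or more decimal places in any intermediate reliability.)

Short-form reliability: n = 6/14 = 0.4286; r_6 = n·r/(1+(n−1)r) ≈ 0.3000
Then solve for n' with r_old = 0.3000, r_target = 0.59: n' = 0.59(1 − 0.3000)/[0.3000(1 − 0.59)] = 3.3577
Total items = 3.3577 × 6 = 20.15, rounded up to 21.

21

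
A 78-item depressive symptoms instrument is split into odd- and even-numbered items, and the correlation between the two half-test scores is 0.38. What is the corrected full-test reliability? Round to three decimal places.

r_full = 2r_hh / (1 + r_hh) = 2 × 0.38 / (1 + 0.38)
r_full = 0.7600 / 1.3800 ≈ 0.5507

0.551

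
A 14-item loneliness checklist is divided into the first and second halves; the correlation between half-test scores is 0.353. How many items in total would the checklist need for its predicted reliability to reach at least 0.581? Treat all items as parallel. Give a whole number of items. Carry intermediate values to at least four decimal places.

Corrected full-test reliability: r_full = 2 × 0.353 / (1 + 0.353) ≈ 0.5218
Solve Spearman-Brown for n: n = 0.581(1 − 0.5218) / [0.5218(1 − 0.581)] = 1.2708
Items = 1.2708 × 14 ≈ 17.79 → 18

18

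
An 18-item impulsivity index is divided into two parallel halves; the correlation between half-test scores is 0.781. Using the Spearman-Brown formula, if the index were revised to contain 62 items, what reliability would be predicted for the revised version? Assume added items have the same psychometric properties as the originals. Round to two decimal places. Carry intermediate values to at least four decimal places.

0.96

Full-test reliability from the split-half r: r_full = 2(0.781)/(1 + 0.781) = 0.8770
Length factor from 18 to 62 items: n = 62/18 = 3.4444
r_new = n·r_full / (1 + (n − 1)·r_full) = 3.0207 / 3.1437 ≈ 0.9609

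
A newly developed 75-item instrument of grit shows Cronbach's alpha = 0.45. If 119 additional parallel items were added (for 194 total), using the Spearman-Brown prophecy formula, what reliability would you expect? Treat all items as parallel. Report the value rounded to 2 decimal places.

0.68

n = 194/75 = 2.5867
Apply the Spearman-Brown prophecy formula, r' = nr / [1 + (n − 1)r]:
r_new = (2.5867 × 0.45) / (1 + (2.5867 − 1) × 0.45)
r_new = 1.1640 / 1.7140 ≈ 0.6791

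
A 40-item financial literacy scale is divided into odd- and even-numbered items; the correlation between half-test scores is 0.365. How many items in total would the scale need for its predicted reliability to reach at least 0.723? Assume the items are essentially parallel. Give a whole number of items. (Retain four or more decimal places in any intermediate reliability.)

r_full = 2(0.365)/(1 + 0.365) = 0.5348
n = r_tgt(1 − r_full) / [r_full(1 − r_tgt)] = 0.723 × 0.4652 / (0.5348 × 0.277) ≈ 2.2704
Required items = 2.2704 × 40 = 90.82, so 91 items.

91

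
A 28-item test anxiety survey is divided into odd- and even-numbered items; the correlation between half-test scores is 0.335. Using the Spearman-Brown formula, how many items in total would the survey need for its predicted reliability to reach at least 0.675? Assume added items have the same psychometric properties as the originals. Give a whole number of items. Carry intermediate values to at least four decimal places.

58

r_full = 2(0.335)/(1 + 0.335) = 0.5019
n = r_tgt(1 − r_full) / [r_full(1 − r_tgt)] = 0.675 × 0.4981 / (0.5019 × 0.325) ≈ 2.0612
Items = 2.0612 × 28 ≈ 57.71 → 58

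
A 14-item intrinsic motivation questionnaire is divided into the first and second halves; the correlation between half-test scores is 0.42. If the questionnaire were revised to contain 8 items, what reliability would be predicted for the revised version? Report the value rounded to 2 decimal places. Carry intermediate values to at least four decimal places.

0.45

Spearman-Brown correction (n = 2): r_full = 2·0.42/(1 + 0.42) = 0.5915
Length factor from 14 to 8 items: n = 8/14 = 0.5714
r_new = n·r_full / (1 + (n − 1)·r_full) = 0.3380 / 0.7465 ≈ 0.4528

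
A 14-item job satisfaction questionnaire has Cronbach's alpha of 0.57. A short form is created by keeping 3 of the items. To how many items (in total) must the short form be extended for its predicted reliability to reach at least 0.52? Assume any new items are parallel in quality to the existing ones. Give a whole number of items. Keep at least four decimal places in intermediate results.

12

Short-form reliability: n = 3/14 = 0.2143; r_3 = n·r/(1+(n−1)r) ≈ 0.2212
Then solve for n' with r_old = 0.2212, r_target = 0.52: n' = 0.52(1 − 0.2212)/[0.2212(1 − 0.52)] = 3.8142
Items = 3.8142 × 3 ≈ 11.44 → 12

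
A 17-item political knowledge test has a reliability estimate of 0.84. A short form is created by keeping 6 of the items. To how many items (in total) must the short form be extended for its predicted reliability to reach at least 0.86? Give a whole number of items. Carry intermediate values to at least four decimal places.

20

First, r for the 6-item form: n = 6/17 = 0.3529, so r_6 = 0.3529·0.84/(1 + (0.3529 − 1)·0.84) = 0.6495
Length factor from the short form to reach 0.86: n' = 0.86(1 − 0.6495) / [0.6495(1 − 0.86)] ≈ 3.3150
Total items = 3.3150 × 6 = 19.89, rounded up to 20.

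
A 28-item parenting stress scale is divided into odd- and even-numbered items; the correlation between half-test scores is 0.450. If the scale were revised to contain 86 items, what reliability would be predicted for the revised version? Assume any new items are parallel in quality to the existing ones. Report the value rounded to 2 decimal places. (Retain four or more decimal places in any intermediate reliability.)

Full-test reliability from the split-half r: r_full = 2(0.450)/(1 + 0.450) = 0.6207
Then adjust to 86 items: n = 86/28 = 3.0714
r_new = n·r_full / (1 + (n − 1)·r_full) = 1.9064 / 2.2857 ≈ 0.8341

0.83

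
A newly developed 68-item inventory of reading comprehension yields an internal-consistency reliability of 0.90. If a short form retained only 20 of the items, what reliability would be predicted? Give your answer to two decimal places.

The new length is 20/68 = 0.2941 times the old.
By Spearman-Brown, r_new = n r / (1 + (n − 1) r).
r_new = (0.2941 × 0.90) / (1 + (0.2941 − 1) × 0.90)
     = 0.2647 / 0.3647 = 0.7258

0.73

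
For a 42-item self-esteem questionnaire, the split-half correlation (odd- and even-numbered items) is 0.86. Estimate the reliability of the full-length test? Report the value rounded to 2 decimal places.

Each half is half the length of the full test, so the full test is n = 2 times a half.
r_full = 2(0.86) / (1 + 0.86)
r_full = 1.7200 / 1.8600 ≈ 0.9247

0.92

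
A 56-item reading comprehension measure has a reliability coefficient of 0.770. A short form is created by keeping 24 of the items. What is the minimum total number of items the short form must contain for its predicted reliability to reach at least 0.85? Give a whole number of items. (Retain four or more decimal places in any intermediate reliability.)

95

Short-form reliability: n = 24/56 = 0.4286; r_24 = n·r/(1+(n−1)r) ≈ 0.5893
Length factor from the short form to reach 0.85: n' = 0.85(1 − 0.5893) / [0.5893(1 − 0.85)] ≈ 3.9493
Total items = 3.9493 × 24 = 94.78, rounded up to 95.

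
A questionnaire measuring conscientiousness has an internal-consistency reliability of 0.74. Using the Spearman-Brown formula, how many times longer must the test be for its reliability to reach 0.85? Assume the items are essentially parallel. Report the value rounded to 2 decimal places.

1.99

Invert Spearman-Brown to solve for n:
n = r_target (1 − r_old) / [ r_old (1 − r_target) ]
n = [0.85 × 0.26] / [0.74 × 0.15]
n = 0.2210 / 0.1110 ≈ 1.9910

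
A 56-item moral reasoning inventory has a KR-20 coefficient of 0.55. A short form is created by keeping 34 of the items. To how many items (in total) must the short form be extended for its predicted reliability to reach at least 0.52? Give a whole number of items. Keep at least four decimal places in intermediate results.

50

First, r for the 34-item form: n = 34/56 = 0.6071, so r_34 = 0.6071·0.55/(1 + (0.6071 − 1)·0.55) = 0.4260
Then solve for n' with r_old = 0.4260, r_target = 0.52: n' = 0.52(1 − 0.4260)/[0.4260(1 − 0.52)] = 1.4597
Total items = 1.4597 × 34 = 49.63, rounded up to 50.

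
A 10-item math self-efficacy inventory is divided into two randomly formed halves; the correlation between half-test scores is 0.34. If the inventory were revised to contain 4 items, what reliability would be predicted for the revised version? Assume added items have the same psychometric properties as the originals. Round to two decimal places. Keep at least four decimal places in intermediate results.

0.29

First correct the split-half correlation to full-test reliability: r_full = 2 × 0.34 / (1 + 0.34) ≈ 0.5075
Then adjust to 4 items: n = 4/10 = 0.4000
r_new = n·r_full / (1 + (n − 1)·r_full) = 0.2030 / 0.6955 ≈ 0.2919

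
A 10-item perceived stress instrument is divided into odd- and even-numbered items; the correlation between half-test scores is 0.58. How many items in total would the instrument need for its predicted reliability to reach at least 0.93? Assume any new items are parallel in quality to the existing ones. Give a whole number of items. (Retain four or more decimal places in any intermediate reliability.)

49

r_full = 2(0.58)/(1 + 0.58) = 0.7342
Solve Spearman-Brown for n: n = 0.93(1 − 0.7342) / [0.7342(1 − 0.93)] = 4.8098
Required items = 4.8098 × 10 = 48.10, so 49 items.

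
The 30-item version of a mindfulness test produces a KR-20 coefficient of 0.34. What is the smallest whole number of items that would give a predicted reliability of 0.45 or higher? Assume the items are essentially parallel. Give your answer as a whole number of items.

48

Rearranging the Spearman-Brown formula for n,
n = r_target (1 − r_old) / [ r_old (1 − r_target) ]
n = 0.45 × (1 − 0.34) / [ 0.34 × (1 − 0.45) ]
  = 0.2970 / 0.1870 = 1.5882
1.5882 × 30 = 47.65 → 48 items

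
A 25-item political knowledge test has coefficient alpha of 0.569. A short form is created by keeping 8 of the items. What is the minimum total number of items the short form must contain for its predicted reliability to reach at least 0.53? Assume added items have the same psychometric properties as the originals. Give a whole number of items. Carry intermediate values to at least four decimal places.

22

First, r for the 8-item form: n = 8/25 = 0.3200, so r_8 = 0.3200·0.569/(1 + (0.3200 − 1)·0.569) = 0.2970
Then solve for n' with r_old = 0.2970, r_target = 0.53: n' = 0.53(1 − 0.2970)/[0.2970(1 − 0.53)] = 2.6692
Total items = 2.6692 × 8 = 21.35, rounded up to 22.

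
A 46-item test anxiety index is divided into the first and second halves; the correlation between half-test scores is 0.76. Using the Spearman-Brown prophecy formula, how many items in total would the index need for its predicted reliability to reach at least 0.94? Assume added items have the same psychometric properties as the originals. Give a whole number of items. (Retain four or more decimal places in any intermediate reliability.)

114

Corrected full-test reliability: r_full = 2 × 0.76 / (1 + 0.76) ≈ 0.8636
n = r_tgt(1 − r_full) / [r_full(1 − r_tgt)] = 0.94 × 0.1364 / (0.8636 × 0.06) ≈ 2.4744
Required items = 2.4744 × 46 = 113.82, so 114 items.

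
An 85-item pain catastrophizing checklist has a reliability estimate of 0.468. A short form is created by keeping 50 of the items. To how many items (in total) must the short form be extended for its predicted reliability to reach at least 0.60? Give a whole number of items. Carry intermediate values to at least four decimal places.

Short-form reliability: n = 50/85 = 0.5882; r_50 = n·r/(1+(n−1)r) ≈ 0.3410
Then solve for n' with r_old = 0.3410, r_target = 0.60: n' = 0.60(1 − 0.3410)/[0.3410(1 − 0.60)] = 2.8988
Items = 2.8988 × 50 ≈ 144.94 → 145

145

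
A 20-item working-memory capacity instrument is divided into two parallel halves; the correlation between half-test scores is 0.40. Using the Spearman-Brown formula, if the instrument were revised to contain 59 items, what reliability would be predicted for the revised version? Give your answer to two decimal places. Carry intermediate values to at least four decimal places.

Spearman-Brown correction (n = 2): r_full = 2·0.40/(1 + 0.40) = 0.5714
Then adjust to 59 items: n = 59/20 = 2.9500
r_new = n·r_full / (1 + (n − 1)·r_full) = 1.6856 / 2.1142 ≈ 0.7973

0.80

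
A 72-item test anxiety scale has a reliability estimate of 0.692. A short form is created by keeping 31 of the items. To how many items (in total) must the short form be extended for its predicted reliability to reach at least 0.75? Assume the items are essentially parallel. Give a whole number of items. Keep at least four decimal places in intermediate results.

97

First, r for the 31-item form: n = 31/72 = 0.4306, so r_31 = 0.4306·0.692/(1 + (0.4306 − 1)·0.692) = 0.4917
Then solve for n' with r_old = 0.4917, r_target = 0.75: n' = 0.75(1 − 0.4917)/[0.4917(1 − 0.75)] = 3.1013
Items = 3.1013 × 31 ≈ 96.14 → 97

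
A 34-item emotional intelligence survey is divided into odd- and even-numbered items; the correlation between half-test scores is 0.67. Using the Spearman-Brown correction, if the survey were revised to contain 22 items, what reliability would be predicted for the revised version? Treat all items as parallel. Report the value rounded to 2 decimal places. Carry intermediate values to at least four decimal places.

0.72

First correct the split-half correlation to full-test reliability: r_full = 2 × 0.67 / (1 + 0.67) ≈ 0.8024
Then adjust to 22 items: n = 22/34 = 0.6471
r_new = n·r_full / (1 + (n − 1)·r_full) = 0.5192 / 0.7168 ≈ 0.7243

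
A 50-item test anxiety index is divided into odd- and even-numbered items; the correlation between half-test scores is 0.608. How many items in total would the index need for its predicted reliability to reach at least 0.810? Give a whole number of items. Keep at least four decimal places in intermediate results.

69

r_full = 2(0.608)/(1 + 0.608) = 0.7562
n = r_tgt(1 − r_full) / [r_full(1 − r_tgt)] = 0.810 × 0.2438 / (0.7562 × 0.190) ≈ 1.3744
Items = 1.3744 × 50 ≈ 68.72 → 69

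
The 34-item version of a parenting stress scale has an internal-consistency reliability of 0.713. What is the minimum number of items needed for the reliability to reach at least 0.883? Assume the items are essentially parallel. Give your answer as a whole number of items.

104

Rearranging the Spearman-Brown formula for n,
n = r_target (1 − r_old) / [ r_old (1 − r_target) ]
n = 0.883 × (1 − 0.713) / [ 0.713 × (1 − 0.883) ]
  = 0.253421 / 0.083421 = 3.0379
3.0379 × 34 = 103.29 → 104 items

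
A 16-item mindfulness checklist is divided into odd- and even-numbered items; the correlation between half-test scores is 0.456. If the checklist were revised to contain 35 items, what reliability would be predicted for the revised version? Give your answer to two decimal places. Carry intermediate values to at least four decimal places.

Full-test reliability from the split-half r: r_full = 2(0.456)/(1 + 0.456) = 0.6264
Then adjust to 35 items: n = 35/16 = 2.1875
r_new = n·r_full / (1 + (n − 1)·r_full) = 1.3702 / 1.7438 ≈ 0.7858

0.79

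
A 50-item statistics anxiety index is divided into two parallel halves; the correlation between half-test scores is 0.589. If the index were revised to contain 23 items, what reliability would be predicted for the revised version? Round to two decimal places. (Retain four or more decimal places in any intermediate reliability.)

Spearman-Brown correction (n = 2): r_full = 2·0.589/(1 + 0.589) = 0.7413
Length factor from 50 to 23 items: n = 23/50 = 0.4600
r_new = n·r_full / (1 + (n − 1)·r_full) = 0.3410 / 0.5997 ≈ 0.5686

0.57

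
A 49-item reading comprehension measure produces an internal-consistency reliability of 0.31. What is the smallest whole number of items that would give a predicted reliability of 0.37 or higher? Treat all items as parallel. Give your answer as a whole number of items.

Spearman-Brown solved for the length factor n:
n = r*(1 − r) / [ r (1 − r*) ]
n = [0.37 × 0.69] / [0.31 × 0.63]
  = 0.2553 / 0.1953 = 1.3072
1.3072 × 49 = 64.05 → 65 items

65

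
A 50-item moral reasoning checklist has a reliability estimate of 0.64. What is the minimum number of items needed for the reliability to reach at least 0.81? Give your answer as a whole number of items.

120

Rearranging the Spearman-Brown formula for n,
n = r_target (1 − r_old) / [ r_old (1 − r_target) ]
n = 0.81(1 − 0.64) / [0.64(1 − 0.81)]
  = 0.2916 / 0.1216 = 2.3980
Items needed = n × 50 = 2.3980 × 50 ≈ 119.90 → round up to 120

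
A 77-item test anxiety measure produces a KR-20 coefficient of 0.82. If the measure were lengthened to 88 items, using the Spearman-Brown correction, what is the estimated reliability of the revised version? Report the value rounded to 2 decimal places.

0.84

The new length is 88/77 = 1.1429 times the old.
r_new = (1.1429 × 0.82) / (1 + (1.1429 − 1) × 0.82)
     = 0.9372 / 1.1172 = 0.8389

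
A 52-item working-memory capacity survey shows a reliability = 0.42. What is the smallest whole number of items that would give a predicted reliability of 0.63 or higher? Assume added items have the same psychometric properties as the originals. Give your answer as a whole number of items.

Rearranging the Spearman-Brown formula for n,
n = r_target (1 − r_old) / [ r_old (1 − r_target) ]
n = 0.63 × (1 − 0.42) / [ 0.42 × (1 − 0.63) ]
  = 0.3654 / 0.1554 = 2.3514
2.3514 × 52 = 122.27 → 123 items

123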